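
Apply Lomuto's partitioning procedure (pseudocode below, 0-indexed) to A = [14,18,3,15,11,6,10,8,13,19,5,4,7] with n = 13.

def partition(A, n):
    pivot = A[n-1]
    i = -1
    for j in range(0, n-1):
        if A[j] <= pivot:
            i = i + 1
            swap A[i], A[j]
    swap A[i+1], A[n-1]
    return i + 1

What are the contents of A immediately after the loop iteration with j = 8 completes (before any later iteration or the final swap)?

[3,6,14,15,11,18,10,8,13,19,5,4,7]

pivot=7, i=-1
j=0: 14>7, skip
j=1: 18>7, skip
j=2: 3≤7, i=0, swap(0,2) ⇒ [3,18,14,15,11,6,10,8,13,19,5,4,7]
j=3: 15>7, skip
j=4: 11>7, skip
j=5: 6≤7, i=1, swap(1,5) ⇒ [3,6,14,15,11,18,10,8,13,19,5,4,7]
j=6: 10>7, skip
j=7: 8>7, skip
j=8: 13>7, skip
(after j=8) A = [3,6,14,15,11,18,10,8,13,19,5,4,7]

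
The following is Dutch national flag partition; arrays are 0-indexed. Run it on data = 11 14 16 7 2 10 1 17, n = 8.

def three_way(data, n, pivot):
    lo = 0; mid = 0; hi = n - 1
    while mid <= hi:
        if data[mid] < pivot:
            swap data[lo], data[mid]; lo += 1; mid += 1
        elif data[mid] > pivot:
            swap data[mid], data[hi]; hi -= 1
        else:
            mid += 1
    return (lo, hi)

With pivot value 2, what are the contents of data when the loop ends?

lo=0 mid=0 hi=7
11>2: swap(0,7), hi=6 ⇒ 17 14 16 7 2 10 1 11
17>2: swap(0,6), hi=5 ⇒ 1 14 16 7 2 10 17 11
1<2: swap(0,0), lo=1 mid=1 ⇒ 1 14 16 7 2 10 17 11
14>2: swap(1,5), hi=4 ⇒ 1 10 16 7 2 14 17 11
10>2: swap(1,4), hi=3 ⇒ 1 2 16 7 10 14 17 11
2=2: mid=2
16>2: swap(2,3), hi=2 ⇒ 1 2 7 16 10 14 17 11
7>2: swap(2,2), hi=1 ⇒ 1 2 7 16 10 14 17 11
done. lo=1 hi=1; data=1 2 7 16 10 14 17 11

1 2 7 16 10 14 17 11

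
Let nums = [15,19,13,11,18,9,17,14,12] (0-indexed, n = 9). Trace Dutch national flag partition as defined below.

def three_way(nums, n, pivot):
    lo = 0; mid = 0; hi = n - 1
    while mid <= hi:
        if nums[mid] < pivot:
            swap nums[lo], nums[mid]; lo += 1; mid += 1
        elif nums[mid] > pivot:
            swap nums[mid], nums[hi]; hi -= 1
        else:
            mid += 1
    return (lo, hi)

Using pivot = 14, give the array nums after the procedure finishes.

pivot = 14; lo=0, mid=0, hi=8
nums[mid]=15>14: swap nums[0],nums[8]; hi=7 → [12,19,13,11,18,9,17,14,15]
nums[mid]=12<14: swap nums[0],nums[0]; lo=1,mid=1 → [12,19,13,11,18,9,17,14,15]
nums[mid]=19>14: swap nums[1],nums[7]; hi=6 → [12,14,13,11,18,9,17,19,15]
nums[mid]=14=14: mid=2
nums[mid]=13<14: swap nums[1],nums[2]; lo=2,mid=3 → [12,13,14,11,18,9,17,19,15]
nums[mid]=11<14: swap nums[2],nums[3]; lo=3,mid=4 → [12,13,11,14,18,9,17,19,15]
nums[mid]=18>14: swap nums[4],nums[6]; hi=5 → [12,13,11,14,17,9,18,19,15]
nums[mid]=17>14: swap nums[4],nums[5]; hi=4 → [12,13,11,14,9,17,18,19,15]
nums[mid]=9<14: swap nums[3],nums[4]; lo=4,mid=5 → [12,13,11,9,14,17,18,19,15]
end: lo=4, hi=4; nums = [12,13,11,9,14,17,18,19,15]

[12,13,11,9,14,17,18,19,15]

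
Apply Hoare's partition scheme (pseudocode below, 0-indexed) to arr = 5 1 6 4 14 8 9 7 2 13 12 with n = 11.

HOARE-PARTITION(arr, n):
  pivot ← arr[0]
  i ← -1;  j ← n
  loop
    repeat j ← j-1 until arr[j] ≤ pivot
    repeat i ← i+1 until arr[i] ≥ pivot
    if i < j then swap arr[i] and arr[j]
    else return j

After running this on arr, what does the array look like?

pivot = arr[0] = 5; i = -1, j = 11
j→8 (arr[8]=2≤5), i→0 (arr[0]=5≥5); i<j, swap → 2 1 6 4 14 8 9 7 5 13 12
j→3 (arr[3]=4≤5), i→2 (arr[2]=6≥5); i<j, swap → 2 1 4 6 14 8 9 7 5 13 12
j→2, i→3; i≥j, return j=2. arr = 2 1 4 6 14 8 9 7 5 13 12

2 1 4 6 14 8 9 7 5 13 12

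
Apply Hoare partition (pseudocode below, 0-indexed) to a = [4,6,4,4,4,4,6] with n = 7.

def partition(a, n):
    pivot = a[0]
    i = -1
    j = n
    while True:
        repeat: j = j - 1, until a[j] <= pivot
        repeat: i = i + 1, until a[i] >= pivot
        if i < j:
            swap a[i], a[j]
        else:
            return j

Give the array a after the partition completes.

pivot = a[0] = 4; i = -1, j = 7
j→5 (a[5]=4≤4), i→0 (a[0]=4≥4); i<j, swap → [4,6,4,4,4,4,6]
j→4 (a[4]=4≤4), i→1 (a[1]=6≥4); i<j, swap → [4,4,4,4,6,4,6]
j→3 (a[3]=4≤4), i→2 (a[2]=4≥4); i<j, swap → [4,4,4,4,6,4,6]
j→2, i→3; i≥j, return j=2. a = [4,4,4,4,6,4,6]

[4,4,4,4,6,4,6]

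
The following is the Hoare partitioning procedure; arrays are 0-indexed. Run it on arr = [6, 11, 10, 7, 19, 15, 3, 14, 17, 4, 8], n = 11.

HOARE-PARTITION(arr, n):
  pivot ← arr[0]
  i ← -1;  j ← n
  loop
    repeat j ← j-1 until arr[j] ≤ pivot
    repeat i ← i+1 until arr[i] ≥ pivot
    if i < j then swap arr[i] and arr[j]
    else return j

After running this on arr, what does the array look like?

pivot = arr[0] = 6; i = -1, j = 11
j→9 (arr[9]=4≤6), i→0 (arr[0]=6≥6); i<j, swap → [4, 11, 10, 7, 19, 15, 3, 14, 17, 6, 8]
j→6 (arr[6]=3≤6), i→1 (arr[1]=11≥6); i<j, swap → [4, 3, 10, 7, 19, 15, 11, 14, 17, 6, 8]
j→1, i→2; i≥j, return j=1. arr = [4, 3, 10, 7, 19, 15, 11, 14, 17, 6, 8]

[4, 3, 10, 7, 19, 15, 11, 14, 17, 6, 8]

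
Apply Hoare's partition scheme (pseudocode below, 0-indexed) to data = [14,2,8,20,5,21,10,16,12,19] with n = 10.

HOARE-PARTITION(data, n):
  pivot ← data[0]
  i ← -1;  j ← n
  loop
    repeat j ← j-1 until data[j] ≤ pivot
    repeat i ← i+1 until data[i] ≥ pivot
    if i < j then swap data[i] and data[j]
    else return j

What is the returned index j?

4

pivot = data[0] = 14; i = -1, j = 10
j→8 (data[8]=12≤14), i→0 (data[0]=14≥14); i<j, swap → [12,2,8,20,5,21,10,16,14,19]
j→6 (data[6]=10≤14), i→3 (data[3]=20≥14); i<j, swap → [12,2,8,10,5,21,20,16,14,19]
j→4, i→5; i≥j, return j=4. data = [12,2,8,10,5,21,20,16,14,19]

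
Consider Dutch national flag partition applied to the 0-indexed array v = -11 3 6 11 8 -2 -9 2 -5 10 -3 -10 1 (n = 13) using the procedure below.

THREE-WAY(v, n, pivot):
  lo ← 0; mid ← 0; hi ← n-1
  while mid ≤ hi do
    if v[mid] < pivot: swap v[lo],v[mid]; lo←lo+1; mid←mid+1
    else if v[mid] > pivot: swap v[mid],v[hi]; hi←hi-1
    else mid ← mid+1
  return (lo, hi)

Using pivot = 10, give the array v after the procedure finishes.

pivot = 10; lo=0, mid=0, hi=12
v[mid]=-11<10: swap v[0],v[0]; lo=1,mid=1 → -11 3 6 11 8 -2 -9 2 -5 10 -3 -10 1
v[mid]=3<10: swap v[1],v[1]; lo=2,mid=2 → -11 3 6 11 8 -2 -9 2 -5 10 -3 -10 1
v[mid]=6<10: swap v[2],v[2]; lo=3,mid=3 → -11 3 6 11 8 -2 -9 2 -5 10 -3 -10 1
v[mid]=11>10: swap v[3],v[12]; hi=11 → -11 3 6 1 8 -2 -9 2 -5 10 -3 -10 11
v[mid]=1<10: swap v[3],v[3]; lo=4,mid=4 → -11 3 6 1 8 -2 -9 2 -5 10 -3 -10 11
v[mid]=8<10: swap v[4],v[4]; lo=5,mid=5 → -11 3 6 1 8 -2 -9 2 -5 10 -3 -10 11
v[mid]=-2<10: swap v[5],v[5]; lo=6,mid=6 → -11 3 6 1 8 -2 -9 2 -5 10 -3 -10 11
v[mid]=-9<10: swap v[6],v[6]; lo=7,mid=7 → -11 3 6 1 8 -2 -9 2 -5 10 -3 -10 11
v[mid]=2<10: swap v[7],v[7]; lo=8,mid=8 → -11 3 6 1 8 -2 -9 2 -5 10 -3 -10 11
v[mid]=-5<10: swap v[8],v[8]; lo=9,mid=9 → -11 3 6 1 8 -2 -9 2 -5 10 -3 -10 11
v[mid]=10=10: mid=10
v[mid]=-3<10: swap v[9],v[10]; lo=10,mid=11 → -11 3 6 1 8 -2 -9 2 -5 -3 10 -10 11
v[mid]=-10<10: swap v[10],v[11]; lo=11,mid=12 → -11 3 6 1 8 -2 -9 2 -5 -3 -10 10 11
end: lo=11, hi=11; v = -11 3 6 1 8 -2 -9 2 -5 -3 -10 10 11

-11 3 6 1 8 -2 -9 2 -5 -3 -10 10 11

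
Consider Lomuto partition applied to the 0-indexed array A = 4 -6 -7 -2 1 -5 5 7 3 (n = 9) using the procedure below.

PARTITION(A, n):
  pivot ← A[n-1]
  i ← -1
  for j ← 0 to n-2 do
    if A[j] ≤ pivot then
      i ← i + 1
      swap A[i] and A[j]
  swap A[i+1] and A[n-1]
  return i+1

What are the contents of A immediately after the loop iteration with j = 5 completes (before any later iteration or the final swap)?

-6 -7 -2 1 -5 4 5 7 3

pivot=3, i=-1
j=0: 4>3, skip
j=1: -6≤3, i=0, swap(0,1) ⇒ -6 4 -7 -2 1 -5 5 7 3
j=2: -7≤3, i=1, swap(1,2) ⇒ -6 -7 4 -2 1 -5 5 7 3
j=3: -2≤3, i=2, swap(2,3) ⇒ -6 -7 -2 4 1 -5 5 7 3
j=4: 1≤3, i=3, swap(3,4) ⇒ -6 -7 -2 1 4 -5 5 7 3
j=5: -5≤3, i=4, swap(4,5) ⇒ -6 -7 -2 1 -5 4 5 7 3
(after j=5) A = -6 -7 -2 1 -5 4 5 7 3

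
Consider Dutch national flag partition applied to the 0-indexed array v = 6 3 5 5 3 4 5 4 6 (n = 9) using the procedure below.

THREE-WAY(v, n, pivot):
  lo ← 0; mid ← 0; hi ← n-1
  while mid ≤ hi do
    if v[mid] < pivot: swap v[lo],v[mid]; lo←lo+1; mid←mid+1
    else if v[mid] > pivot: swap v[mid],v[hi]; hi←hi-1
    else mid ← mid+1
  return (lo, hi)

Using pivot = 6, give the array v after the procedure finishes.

lo=0 mid=0 hi=8
6=6: mid=1
3<6: swap(0,1), lo=1 mid=2 ⇒ 3 6 5 5 3 4 5 4 6
5<6: swap(1,2), lo=2 mid=3 ⇒ 3 5 6 5 3 4 5 4 6
5<6: swap(2,3), lo=3 mid=4 ⇒ 3 5 5 6 3 4 5 4 6
3<6: swap(3,4), lo=4 mid=5 ⇒ 3 5 5 3 6 4 5 4 6
4<6: swap(4,5), lo=5 mid=6 ⇒ 3 5 5 3 4 6 5 4 6
5<6: swap(5,6), lo=6 mid=7 ⇒ 3 5 5 3 4 5 6 4 6
4<6: swap(6,7), lo=7 mid=8 ⇒ 3 5 5 3 4 5 4 6 6
6=6: mid=9
done. lo=7 hi=8; v=3 5 5 3 4 5 4 6 6

3 5 5 3 4 5 4 6 6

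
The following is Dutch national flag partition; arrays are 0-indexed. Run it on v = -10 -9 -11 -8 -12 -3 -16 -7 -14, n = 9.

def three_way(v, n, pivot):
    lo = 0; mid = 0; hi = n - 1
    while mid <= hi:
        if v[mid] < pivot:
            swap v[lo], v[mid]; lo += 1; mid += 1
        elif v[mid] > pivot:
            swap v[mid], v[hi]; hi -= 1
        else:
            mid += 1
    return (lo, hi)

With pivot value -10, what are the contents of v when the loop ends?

pivot = -10; lo=0, mid=0, hi=8
v[mid]=-10=-10: mid=1
v[mid]=-9>-10: swap v[1],v[8]; hi=7 → -10 -14 -11 -8 -12 -3 -16 -7 -9
v[mid]=-14<-10: swap v[0],v[1]; lo=1,mid=2 → -14 -10 -11 -8 -12 -3 -16 -7 -9
v[mid]=-11<-10: swap v[1],v[2]; lo=2,mid=3 → -14 -11 -10 -8 -12 -3 -16 -7 -9
v[mid]=-8>-10: swap v[3],v[7]; hi=6 → -14 -11 -10 -7 -12 -3 -16 -8 -9
v[mid]=-7>-10: swap v[3],v[6]; hi=5 → -14 -11 -10 -16 -12 -3 -7 -8 -9
v[mid]=-16<-10: swap v[2],v[3]; lo=3,mid=4 → -14 -11 -16 -10 -12 -3 -7 -8 -9
v[mid]=-12<-10: swap v[3],v[4]; lo=4,mid=5 → -14 -11 -16 -12 -10 -3 -7 -8 -9
v[mid]=-3>-10: swap v[5],v[5]; hi=4 → -14 -11 -16 -12 -10 -3 -7 -8 -9
end: lo=4, hi=4; v = -14 -11 -16 -12 -10 -3 -7 -8 -9

-14 -11 -16 -12 -10 -3 -7 -8 -9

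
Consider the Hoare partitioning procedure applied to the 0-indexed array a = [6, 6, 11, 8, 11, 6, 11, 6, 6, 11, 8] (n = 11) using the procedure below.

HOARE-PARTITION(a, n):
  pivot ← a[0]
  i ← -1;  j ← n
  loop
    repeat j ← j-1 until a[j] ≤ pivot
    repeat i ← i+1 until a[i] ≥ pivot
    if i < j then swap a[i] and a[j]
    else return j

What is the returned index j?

2

pivot=6
j stops at 8 (6), i stops at 0 (6); swap ⇒ [6, 6, 11, 8, 11, 6, 11, 6, 6, 11, 8]
j stops at 7 (6), i stops at 1 (6); swap ⇒ [6, 6, 11, 8, 11, 6, 11, 6, 6, 11, 8]
j stops at 5 (6), i stops at 2 (11); swap ⇒ [6, 6, 6, 8, 11, 11, 11, 6, 6, 11, 8]
j stops at 2, i stops at 3; i≥j ⇒ return 2. a=[6, 6, 6, 8, 11, 11, 11, 6, 6, 11, 8]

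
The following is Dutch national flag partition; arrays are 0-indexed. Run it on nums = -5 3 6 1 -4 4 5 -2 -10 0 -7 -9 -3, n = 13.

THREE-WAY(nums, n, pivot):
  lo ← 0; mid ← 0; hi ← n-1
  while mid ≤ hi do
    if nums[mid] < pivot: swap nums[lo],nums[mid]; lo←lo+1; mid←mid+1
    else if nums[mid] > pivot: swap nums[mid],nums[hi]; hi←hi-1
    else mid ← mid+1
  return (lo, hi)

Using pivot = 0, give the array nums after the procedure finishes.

pivot = 0; lo=0, mid=0, hi=12
nums[mid]=-5<0: swap nums[0],nums[0]; lo=1,mid=1 → -5 3 6 1 -4 4 5 -2 -10 0 -7 -9 -3
nums[mid]=3>0: swap nums[1],nums[12]; hi=11 → -5 -3 6 1 -4 4 5 -2 -10 0 -7 -9 3
nums[mid]=-3<0: swap nums[1],nums[1]; lo=2,mid=2 → -5 -3 6 1 -4 4 5 -2 -10 0 -7 -9 3
nums[mid]=6>0: swap nums[2],nums[11]; hi=10 → -5 -3 -9 1 -4 4 5 -2 -10 0 -7 6 3
nums[mid]=-9<0: swap nums[2],nums[2]; lo=3,mid=3 → -5 -3 -9 1 -4 4 5 -2 -10 0 -7 6 3
nums[mid]=1>0: swap nums[3],nums[10]; hi=9 → -5 -3 -9 -7 -4 4 5 -2 -10 0 1 6 3
nums[mid]=-7<0: swap nums[3],nums[3]; lo=4,mid=4 → -5 -3 -9 -7 -4 4 5 -2 -10 0 1 6 3
nums[mid]=-4<0: swap nums[4],nums[4]; lo=5,mid=5 → -5 -3 -9 -7 -4 4 5 -2 -10 0 1 6 3
nums[mid]=4>0: swap nums[5],nums[9]; hi=8 → -5 -3 -9 -7 -4 0 5 -2 -10 4 1 6 3
nums[mid]=0=0: mid=6
nums[mid]=5>0: swap nums[6],nums[8]; hi=7 → -5 -3 -9 -7 -4 0 -10 -2 5 4 1 6 3
nums[mid]=-10<0: swap nums[5],nums[6]; lo=6,mid=7 → -5 -3 -9 -7 -4 -10 0 -2 5 4 1 6 3
nums[mid]=-2<0: swap nums[6],nums[7]; lo=7,mid=8 → -5 -3 -9 -7 -4 -10 -2 0 5 4 1 6 3
end: lo=7, hi=7; nums = -5 -3 -9 -7 -4 -10 -2 0 5 4 1 6 3

-5 -3 -9 -7 -4 -10 -2 0 5 4 1 6 3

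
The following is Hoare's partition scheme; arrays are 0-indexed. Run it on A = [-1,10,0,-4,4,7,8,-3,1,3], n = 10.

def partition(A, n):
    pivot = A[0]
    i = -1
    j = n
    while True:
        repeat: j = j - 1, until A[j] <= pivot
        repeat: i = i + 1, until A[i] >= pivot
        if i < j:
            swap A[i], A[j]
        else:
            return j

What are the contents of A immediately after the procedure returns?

[-3,-4,0,10,4,7,8,-1,1,3]

pivot = A[0] = -1; i = -1, j = 10
j→7 (A[7]=-3≤-1), i→0 (A[0]=-1≥-1); i<j, swap → [-3,10,0,-4,4,7,8,-1,1,3]
j→3 (A[3]=-4≤-1), i→1 (A[1]=10≥-1); i<j, swap → [-3,-4,0,10,4,7,8,-1,1,3]
j→1, i→2; i≥j, return j=1. A = [-3,-4,0,10,4,7,8,-1,1,3]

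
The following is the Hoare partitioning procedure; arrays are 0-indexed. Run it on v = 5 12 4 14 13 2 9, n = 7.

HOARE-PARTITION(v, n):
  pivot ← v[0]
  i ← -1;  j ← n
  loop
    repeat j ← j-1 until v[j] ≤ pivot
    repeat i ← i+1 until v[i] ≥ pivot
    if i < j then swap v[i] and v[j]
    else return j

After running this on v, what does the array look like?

2 4 12 14 13 5 9

pivot=5
j stops at 5 (2), i stops at 0 (5); swap ⇒ 2 12 4 14 13 5 9
j stops at 2 (4), i stops at 1 (12); swap ⇒ 2 4 12 14 13 5 9
j stops at 1, i stops at 2; i≥j ⇒ return 1. v=2 4 12 14 13 5 9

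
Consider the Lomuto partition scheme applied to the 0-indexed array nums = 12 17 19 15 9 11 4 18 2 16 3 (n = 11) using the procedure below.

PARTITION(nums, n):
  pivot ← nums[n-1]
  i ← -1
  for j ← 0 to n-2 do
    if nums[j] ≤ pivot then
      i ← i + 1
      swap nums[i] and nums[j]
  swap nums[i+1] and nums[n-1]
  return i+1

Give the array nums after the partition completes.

pivot=3, i=-1
j=0: 12>3, skip
j=1: 17>3, skip
j=2: 19>3, skip
j=3: 15>3, skip
j=4: 9>3, skip
j=5: 11>3, skip
j=6: 4>3, skip
j=7: 18>3, skip
j=8: 2≤3, i=0, swap(0,8) ⇒ 2 17 19 15 9 11 4 18 12 16 3
j=9: 16>3, skip
swap(1,10) ⇒ 2 3 19 15 9 11 4 18 12 16 17; return 1

2 3 19 15 9 11 4 18 12 16 17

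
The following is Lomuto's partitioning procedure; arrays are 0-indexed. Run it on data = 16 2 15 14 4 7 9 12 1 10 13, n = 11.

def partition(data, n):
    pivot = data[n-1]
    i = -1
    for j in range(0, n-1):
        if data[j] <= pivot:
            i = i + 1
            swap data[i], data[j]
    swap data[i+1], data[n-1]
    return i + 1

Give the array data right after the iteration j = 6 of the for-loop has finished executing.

2 4 7 9 16 15 14 12 1 10 13

pivot=13, i=-1
j=0: 16>13, skip
j=1: 2≤13, i=0, swap(0,1) ⇒ 2 16 15 14 4 7 9 12 1 10 13
j=2: 15>13, skip
j=3: 14>13, skip
j=4: 4≤13, i=1, swap(1,4) ⇒ 2 4 15 14 16 7 9 12 1 10 13
j=5: 7≤13, i=2, swap(2,5) ⇒ 2 4 7 14 16 15 9 12 1 10 13
j=6: 9≤13, i=3, swap(3,6) ⇒ 2 4 7 9 16 15 14 12 1 10 13
(after j=6) data = 2 4 7 9 16 15 14 12 1 10 13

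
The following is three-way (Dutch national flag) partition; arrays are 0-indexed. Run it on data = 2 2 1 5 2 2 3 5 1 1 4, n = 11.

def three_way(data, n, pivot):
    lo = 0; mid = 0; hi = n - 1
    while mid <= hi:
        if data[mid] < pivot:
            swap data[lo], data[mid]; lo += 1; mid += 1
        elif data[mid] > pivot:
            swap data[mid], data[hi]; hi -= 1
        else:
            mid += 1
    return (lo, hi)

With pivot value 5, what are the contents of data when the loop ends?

2 2 1 2 2 3 1 1 4 5 5

lo=0 mid=0 hi=10
2<5: swap(0,0), lo=1 mid=1 ⇒ 2 2 1 5 2 2 3 5 1 1 4
2<5: swap(1,1), lo=2 mid=2 ⇒ 2 2 1 5 2 2 3 5 1 1 4
1<5: swap(2,2), lo=3 mid=3 ⇒ 2 2 1 5 2 2 3 5 1 1 4
5=5: mid=4
2<5: swap(3,4), lo=4 mid=5 ⇒ 2 2 1 2 5 2 3 5 1 1 4
2<5: swap(4,5), lo=5 mid=6 ⇒ 2 2 1 2 2 5 3 5 1 1 4
3<5: swap(5,6), lo=6 mid=7 ⇒ 2 2 1 2 2 3 5 5 1 1 4
5=5: mid=8
1<5: swap(6,8), lo=7 mid=9 ⇒ 2 2 1 2 2 3 1 5 5 1 4
1<5: swap(7,9), lo=8 mid=10 ⇒ 2 2 1 2 2 3 1 1 5 5 4
4<5: swap(8,10), lo=9 mid=11 ⇒ 2 2 1 2 2 3 1 1 4 5 5
done. lo=9 hi=10; data=2 2 1 2 2 3 1 1 4 5 5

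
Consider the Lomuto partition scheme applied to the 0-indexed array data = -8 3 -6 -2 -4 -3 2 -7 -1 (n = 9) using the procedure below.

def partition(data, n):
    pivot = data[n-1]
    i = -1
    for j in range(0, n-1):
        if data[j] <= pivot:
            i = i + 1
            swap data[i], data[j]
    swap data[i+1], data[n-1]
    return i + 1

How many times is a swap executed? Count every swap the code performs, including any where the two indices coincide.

7

pivot=-1, i=-1
j=0: -8≤-1, i=0, swap(0,0) ⇒ -8 3 -6 -2 -4 -3 2 -7 -1
j=1: 3>-1, skip
j=2: -6≤-1, i=1, swap(1,2) ⇒ -8 -6 3 -2 -4 -3 2 -7 -1
j=3: -2≤-1, i=2, swap(2,3) ⇒ -8 -6 -2 3 -4 -3 2 -7 -1
j=4: -4≤-1, i=3, swap(3,4) ⇒ -8 -6 -2 -4 3 -3 2 -7 -1
j=5: -3≤-1, i=4, swap(4,5) ⇒ -8 -6 -2 -4 -3 3 2 -7 -1
j=6: 2>-1, skip
j=7: -7≤-1, i=5, swap(5,7) ⇒ -8 -6 -2 -4 -3 -7 2 3 -1
swap(6,8) ⇒ -8 -6 -2 -4 -3 -7 -1 3 2; return 6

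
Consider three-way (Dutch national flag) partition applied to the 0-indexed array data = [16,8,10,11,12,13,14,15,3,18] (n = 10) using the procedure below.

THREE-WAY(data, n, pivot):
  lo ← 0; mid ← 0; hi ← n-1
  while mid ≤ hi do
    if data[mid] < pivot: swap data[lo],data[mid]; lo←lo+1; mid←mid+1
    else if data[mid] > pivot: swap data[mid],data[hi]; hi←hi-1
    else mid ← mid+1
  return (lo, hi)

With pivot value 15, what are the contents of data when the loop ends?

pivot = 15; lo=0, mid=0, hi=9
data[mid]=16>15: swap data[0],data[9]; hi=8 → [18,8,10,11,12,13,14,15,3,16]
data[mid]=18>15: swap data[0],data[8]; hi=7 → [3,8,10,11,12,13,14,15,18,16]
data[mid]=3<15: swap data[0],data[0]; lo=1,mid=1 → [3,8,10,11,12,13,14,15,18,16]
data[mid]=8<15: swap data[1],data[1]; lo=2,mid=2 → [3,8,10,11,12,13,14,15,18,16]
data[mid]=10<15: swap data[2],data[2]; lo=3,mid=3 → [3,8,10,11,12,13,14,15,18,16]
data[mid]=11<15: swap data[3],data[3]; lo=4,mid=4 → [3,8,10,11,12,13,14,15,18,16]
data[mid]=12<15: swap data[4],data[4]; lo=5,mid=5 → [3,8,10,11,12,13,14,15,18,16]
data[mid]=13<15: swap data[5],data[5]; lo=6,mid=6 → [3,8,10,11,12,13,14,15,18,16]
data[mid]=14<15: swap data[6],data[6]; lo=7,mid=7 → [3,8,10,11,12,13,14,15,18,16]
data[mid]=15=15: mid=8
end: lo=7, hi=7; data = [3,8,10,11,12,13,14,15,18,16]

[3,8,10,11,12,13,14,15,18,16]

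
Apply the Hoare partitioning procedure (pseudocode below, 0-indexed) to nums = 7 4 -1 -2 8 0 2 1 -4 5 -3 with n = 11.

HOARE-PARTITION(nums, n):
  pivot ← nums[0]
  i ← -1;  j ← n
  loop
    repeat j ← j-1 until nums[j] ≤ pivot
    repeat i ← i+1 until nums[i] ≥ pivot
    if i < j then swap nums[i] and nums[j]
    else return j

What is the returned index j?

8

pivot = nums[0] = 7; i = -1, j = 11
j→10 (nums[10]=-3≤7), i→0 (nums[0]=7≥7); i<j, swap → -3 4 -1 -2 8 0 2 1 -4 5 7
j→9 (nums[9]=5≤7), i→4 (nums[4]=8≥7); i<j, swap → -3 4 -1 -2 5 0 2 1 -4 8 7
j→8, i→9; i≥j, return j=8. nums = -3 4 -1 -2 5 0 2 1 -4 8 7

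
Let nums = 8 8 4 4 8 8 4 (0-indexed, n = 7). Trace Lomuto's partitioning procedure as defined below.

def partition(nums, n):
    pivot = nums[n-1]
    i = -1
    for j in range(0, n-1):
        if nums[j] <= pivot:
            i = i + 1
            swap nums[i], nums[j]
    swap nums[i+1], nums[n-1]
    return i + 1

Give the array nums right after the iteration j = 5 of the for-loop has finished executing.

4 4 8 8 8 8 4

pivot = nums[6] = 4; i = -1
j=0: nums[0]=8 > 4 → no swap
j=1: nums[1]=8 > 4 → no swap
j=2: nums[2]=4 ≤ 4 → i=0, swap nums[0],nums[2] → 4 8 8 4 8 8 4
j=3: nums[3]=4 ≤ 4 → i=1, swap nums[1],nums[3] → 4 4 8 8 8 8 4
j=4: nums[4]=8 > 4 → no swap
j=5: nums[5]=8 > 4 → no swap
(after j=5) nums = 4 4 8 8 8 8 4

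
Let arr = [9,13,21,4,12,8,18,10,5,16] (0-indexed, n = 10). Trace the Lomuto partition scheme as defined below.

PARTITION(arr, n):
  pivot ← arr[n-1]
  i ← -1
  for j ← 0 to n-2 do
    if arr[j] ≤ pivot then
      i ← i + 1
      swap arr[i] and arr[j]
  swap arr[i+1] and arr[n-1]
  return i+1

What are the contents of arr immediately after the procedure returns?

[9,13,4,12,8,10,5,16,18,21]

pivot=16, i=-1
j=0: 9≤16, i=0, swap(0,0) ⇒ [9,13,21,4,12,8,18,10,5,16]
j=1: 13≤16, i=1, swap(1,1) ⇒ [9,13,21,4,12,8,18,10,5,16]
j=2: 21>16, skip
j=3: 4≤16, i=2, swap(2,3) ⇒ [9,13,4,21,12,8,18,10,5,16]
j=4: 12≤16, i=3, swap(3,4) ⇒ [9,13,4,12,21,8,18,10,5,16]
j=5: 8≤16, i=4, swap(4,5) ⇒ [9,13,4,12,8,21,18,10,5,16]
j=6: 18>16, skip
j=7: 10≤16, i=5, swap(5,7) ⇒ [9,13,4,12,8,10,18,21,5,16]
j=8: 5≤16, i=6, swap(6,8) ⇒ [9,13,4,12,8,10,5,21,18,16]
swap(7,9) ⇒ [9,13,4,12,8,10,5,16,18,21]; return 7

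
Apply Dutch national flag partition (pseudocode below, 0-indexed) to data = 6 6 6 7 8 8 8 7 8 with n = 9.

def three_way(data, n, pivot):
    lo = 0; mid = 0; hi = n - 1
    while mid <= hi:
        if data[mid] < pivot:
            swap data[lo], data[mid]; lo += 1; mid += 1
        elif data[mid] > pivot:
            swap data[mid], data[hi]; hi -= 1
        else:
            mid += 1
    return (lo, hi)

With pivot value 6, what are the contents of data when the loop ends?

pivot = 6; lo=0, mid=0, hi=8
data[mid]=6=6: mid=1
data[mid]=6=6: mid=2
data[mid]=6=6: mid=3
data[mid]=7>6: swap data[3],data[8]; hi=7 → 6 6 6 8 8 8 8 7 7
data[mid]=8>6: swap data[3],data[7]; hi=6 → 6 6 6 7 8 8 8 8 7
data[mid]=7>6: swap data[3],data[6]; hi=5 → 6 6 6 8 8 8 7 8 7
data[mid]=8>6: swap data[3],data[5]; hi=4 → 6 6 6 8 8 8 7 8 7
data[mid]=8>6: swap data[3],data[4]; hi=3 → 6 6 6 8 8 8 7 8 7
data[mid]=8>6: swap data[3],data[3]; hi=2 → 6 6 6 8 8 8 7 8 7
end: lo=0, hi=2; data = 6 6 6 8 8 8 7 8 7

6 6 6 8 8 8 7 8 7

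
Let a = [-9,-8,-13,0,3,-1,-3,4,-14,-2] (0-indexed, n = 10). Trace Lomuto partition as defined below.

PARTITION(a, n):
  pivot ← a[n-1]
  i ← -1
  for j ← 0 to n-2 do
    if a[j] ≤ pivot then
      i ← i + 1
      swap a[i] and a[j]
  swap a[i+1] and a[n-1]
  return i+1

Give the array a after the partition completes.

pivot=-2, i=-1
j=0: -9≤-2, i=0, swap(0,0) ⇒ [-9,-8,-13,0,3,-1,-3,4,-14,-2]
j=1: -8≤-2, i=1, swap(1,1) ⇒ [-9,-8,-13,0,3,-1,-3,4,-14,-2]
j=2: -13≤-2, i=2, swap(2,2) ⇒ [-9,-8,-13,0,3,-1,-3,4,-14,-2]
j=3: 0>-2, skip
j=4: 3>-2, skip
j=5: -1>-2, skip
j=6: -3≤-2, i=3, swap(3,6) ⇒ [-9,-8,-13,-3,3,-1,0,4,-14,-2]
j=7: 4>-2, skip
j=8: -14≤-2, i=4, swap(4,8) ⇒ [-9,-8,-13,-3,-14,-1,0,4,3,-2]
swap(5,9) ⇒ [-9,-8,-13,-3,-14,-2,0,4,3,-1]; return 5

[-9,-8,-13,-3,-14,-2,0,4,3,-1]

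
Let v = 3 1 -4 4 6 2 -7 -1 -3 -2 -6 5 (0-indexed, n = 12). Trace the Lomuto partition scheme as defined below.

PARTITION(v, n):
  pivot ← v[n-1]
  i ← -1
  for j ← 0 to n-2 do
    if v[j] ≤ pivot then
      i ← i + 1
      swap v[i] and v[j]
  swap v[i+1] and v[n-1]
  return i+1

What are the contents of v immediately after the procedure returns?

3 1 -4 4 2 -7 -1 -3 -2 -6 5 6

pivot = v[11] = 5; i = -1
j=0: v[0]=3 ≤ 5 → i=0, swap v[0],v[0] (no change) → 3 1 -4 4 6 2 -7 -1 -3 -2 -6 5
j=1: v[1]=1 ≤ 5 → i=1, swap v[1],v[1] (no change) → 3 1 -4 4 6 2 -7 -1 -3 -2 -6 5
j=2: v[2]=-4 ≤ 5 → i=2, swap v[2],v[2] (no change) → 3 1 -4 4 6 2 -7 -1 -3 -2 -6 5
j=3: v[3]=4 ≤ 5 → i=3, swap v[3],v[3] (no change) → 3 1 -4 4 6 2 -7 -1 -3 -2 -6 5
j=4: v[4]=6 > 5 → no swap
j=5: v[5]=2 ≤ 5 → i=4, swap v[4],v[5] → 3 1 -4 4 2 6 -7 -1 -3 -2 -6 5
j=6: v[6]=-7 ≤ 5 → i=5, swap v[5],v[6] → 3 1 -4 4 2 -7 6 -1 -3 -2 -6 5
j=7: v[7]=-1 ≤ 5 → i=6, swap v[6],v[7] → 3 1 -4 4 2 -7 -1 6 -3 -2 -6 5
j=8: v[8]=-3 ≤ 5 → i=7, swap v[7],v[8] → 3 1 -4 4 2 -7 -1 -3 6 -2 -6 5
j=9: v[9]=-2 ≤ 5 → i=8, swap v[8],v[9] → 3 1 -4 4 2 -7 -1 -3 -2 6 -6 5
j=10: v[10]=-6 ≤ 5 → i=9, swap v[9],v[10] → 3 1 -4 4 2 -7 -1 -3 -2 -6 6 5
final swap v[10],v[11] → 3 1 -4 4 2 -7 -1 -3 -2 -6 5 6; return 10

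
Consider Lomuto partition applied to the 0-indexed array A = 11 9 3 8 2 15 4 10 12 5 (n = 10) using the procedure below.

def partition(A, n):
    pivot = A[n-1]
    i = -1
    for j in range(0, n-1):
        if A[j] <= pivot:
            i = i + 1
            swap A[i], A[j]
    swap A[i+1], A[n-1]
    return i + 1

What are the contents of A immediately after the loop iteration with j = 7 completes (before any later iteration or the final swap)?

pivot = A[9] = 5; i = -1
j=0: A[0]=11 > 5 → no swap
j=1: A[1]=9 > 5 → no swap
j=2: A[2]=3 ≤ 5 → i=0, swap A[0],A[2] → 3 9 11 8 2 15 4 10 12 5
j=3: A[3]=8 > 5 → no swap
j=4: A[4]=2 ≤ 5 → i=1, swap A[1],A[4] → 3 2 11 8 9 15 4 10 12 5
j=5: A[5]=15 > 5 → no swap
j=6: A[6]=4 ≤ 5 → i=2, swap A[2],A[6] → 3 2 4 8 9 15 11 10 12 5
j=7: A[7]=10 > 5 → no swap
(after j=7) A = 3 2 4 8 9 15 11 10 12 5

3 2 4 8 9 15 11 10 12 5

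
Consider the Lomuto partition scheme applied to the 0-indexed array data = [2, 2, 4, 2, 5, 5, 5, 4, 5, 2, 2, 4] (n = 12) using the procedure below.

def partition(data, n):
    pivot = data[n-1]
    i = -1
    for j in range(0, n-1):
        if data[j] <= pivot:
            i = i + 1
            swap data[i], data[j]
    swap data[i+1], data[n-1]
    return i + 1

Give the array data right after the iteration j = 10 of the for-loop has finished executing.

pivot=4, i=-1
j=0: 2≤4, i=0, swap(0,0) ⇒ [2, 2, 4, 2, 5, 5, 5, 4, 5, 2, 2, 4]
j=1: 2≤4, i=1, swap(1,1) ⇒ [2, 2, 4, 2, 5, 5, 5, 4, 5, 2, 2, 4]
j=2: 4≤4, i=2, swap(2,2) ⇒ [2, 2, 4, 2, 5, 5, 5, 4, 5, 2, 2, 4]
j=3: 2≤4, i=3, swap(3,3) ⇒ [2, 2, 4, 2, 5, 5, 5, 4, 5, 2, 2, 4]
j=4: 5>4, skip
j=5: 5>4, skip
j=6: 5>4, skip
j=7: 4≤4, i=4, swap(4,7) ⇒ [2, 2, 4, 2, 4, 5, 5, 5, 5, 2, 2, 4]
j=8: 5>4, skip
j=9: 2≤4, i=5, swap(5,9) ⇒ [2, 2, 4, 2, 4, 2, 5, 5, 5, 5, 2, 4]
j=10: 2≤4, i=6, swap(6,10) ⇒ [2, 2, 4, 2, 4, 2, 2, 5, 5, 5, 5, 4]
(after j=10) data = [2, 2, 4, 2, 4, 2, 2, 5, 5, 5, 5, 4]

[2, 2, 4, 2, 4, 2, 2, 5, 5, 5, 5, 4]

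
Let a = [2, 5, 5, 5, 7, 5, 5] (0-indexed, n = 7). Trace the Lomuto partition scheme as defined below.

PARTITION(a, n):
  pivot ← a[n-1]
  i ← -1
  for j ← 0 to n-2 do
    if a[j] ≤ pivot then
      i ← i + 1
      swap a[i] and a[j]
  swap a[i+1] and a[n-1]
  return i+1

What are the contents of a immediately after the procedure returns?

[2, 5, 5, 5, 5, 5, 7]

pivot=5, i=-1
j=0: 2≤5, i=0, swap(0,0) ⇒ [2, 5, 5, 5, 7, 5, 5]
j=1: 5≤5, i=1, swap(1,1) ⇒ [2, 5, 5, 5, 7, 5, 5]
j=2: 5≤5, i=2, swap(2,2) ⇒ [2, 5, 5, 5, 7, 5, 5]
j=3: 5≤5, i=3, swap(3,3) ⇒ [2, 5, 5, 5, 7, 5, 5]
j=4: 7>5, skip
j=5: 5≤5, i=4, swap(4,5) ⇒ [2, 5, 5, 5, 5, 7, 5]
swap(5,6) ⇒ [2, 5, 5, 5, 5, 5, 7]; return 5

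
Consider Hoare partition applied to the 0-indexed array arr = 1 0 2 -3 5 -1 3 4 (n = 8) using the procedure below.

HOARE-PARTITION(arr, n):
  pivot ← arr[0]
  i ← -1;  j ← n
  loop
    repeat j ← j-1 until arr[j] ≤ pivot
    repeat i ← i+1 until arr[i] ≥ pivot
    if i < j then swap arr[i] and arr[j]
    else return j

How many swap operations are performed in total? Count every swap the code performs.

pivot = arr[0] = 1; i = -1, j = 8
j→5 (arr[5]=-1≤1), i→0 (arr[0]=1≥1); i<j, swap → -1 0 2 -3 5 1 3 4
j→3 (arr[3]=-3≤1), i→2 (arr[2]=2≥1); i<j, swap → -1 0 -3 2 5 1 3 4
j→2, i→3; i≥j, return j=2. arr = -1 0 -3 2 5 1 3 4

2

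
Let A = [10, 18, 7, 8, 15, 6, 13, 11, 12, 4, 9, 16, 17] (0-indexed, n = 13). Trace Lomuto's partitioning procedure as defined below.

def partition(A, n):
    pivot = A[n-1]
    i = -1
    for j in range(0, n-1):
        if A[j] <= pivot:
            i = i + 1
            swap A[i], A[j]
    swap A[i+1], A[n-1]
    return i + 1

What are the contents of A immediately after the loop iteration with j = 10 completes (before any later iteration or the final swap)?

[10, 7, 8, 15, 6, 13, 11, 12, 4, 9, 18, 16, 17]

pivot=17, i=-1
j=0: 10≤17, i=0, swap(0,0) ⇒ [10, 18, 7, 8, 15, 6, 13, 11, 12, 4, 9, 16, 17]
j=1: 18>17, skip
j=2: 7≤17, i=1, swap(1,2) ⇒ [10, 7, 18, 8, 15, 6, 13, 11, 12, 4, 9, 16, 17]
j=3: 8≤17, i=2, swap(2,3) ⇒ [10, 7, 8, 18, 15, 6, 13, 11, 12, 4, 9, 16, 17]
j=4: 15≤17, i=3, swap(3,4) ⇒ [10, 7, 8, 15, 18, 6, 13, 11, 12, 4, 9, 16, 17]
j=5: 6≤17, i=4, swap(4,5) ⇒ [10, 7, 8, 15, 6, 18, 13, 11, 12, 4, 9, 16, 17]
j=6: 13≤17, i=5, swap(5,6) ⇒ [10, 7, 8, 15, 6, 13, 18, 11, 12, 4, 9, 16, 17]
j=7: 11≤17, i=6, swap(6,7) ⇒ [10, 7, 8, 15, 6, 13, 11, 18, 12, 4, 9, 16, 17]
j=8: 12≤17, i=7, swap(7,8) ⇒ [10, 7, 8, 15, 6, 13, 11, 12, 18, 4, 9, 16, 17]
j=9: 4≤17, i=8, swap(8,9) ⇒ [10, 7, 8, 15, 6, 13, 11, 12, 4, 18, 9, 16, 17]
j=10: 9≤17, i=9, swap(9,10) ⇒ [10, 7, 8, 15, 6, 13, 11, 12, 4, 9, 18, 16, 17]
(after j=10) A = [10, 7, 8, 15, 6, 13, 11, 12, 4, 9, 18, 16, 17]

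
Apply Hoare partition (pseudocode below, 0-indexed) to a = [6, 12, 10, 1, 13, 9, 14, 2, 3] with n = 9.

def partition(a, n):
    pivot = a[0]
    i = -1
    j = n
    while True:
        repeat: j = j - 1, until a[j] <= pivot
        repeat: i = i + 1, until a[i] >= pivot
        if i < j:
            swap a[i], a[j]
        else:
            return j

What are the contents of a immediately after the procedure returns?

pivot=6
j stops at 8 (3), i stops at 0 (6); swap ⇒ [3, 12, 10, 1, 13, 9, 14, 2, 6]
j stops at 7 (2), i stops at 1 (12); swap ⇒ [3, 2, 10, 1, 13, 9, 14, 12, 6]
j stops at 3 (1), i stops at 2 (10); swap ⇒ [3, 2, 1, 10, 13, 9, 14, 12, 6]
j stops at 2, i stops at 3; i≥j ⇒ return 2. a=[3, 2, 1, 10, 13, 9, 14, 12, 6]

[3, 2, 1, 10, 13, 9, 14, 12, 6]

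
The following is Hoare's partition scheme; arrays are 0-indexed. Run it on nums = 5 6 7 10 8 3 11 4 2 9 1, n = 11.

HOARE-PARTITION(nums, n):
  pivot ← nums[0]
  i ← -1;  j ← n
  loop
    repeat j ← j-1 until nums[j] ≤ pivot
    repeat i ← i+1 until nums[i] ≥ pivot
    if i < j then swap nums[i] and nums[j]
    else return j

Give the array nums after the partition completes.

1 2 4 3 8 10 11 7 6 9 5

pivot=5
j stops at 10 (1), i stops at 0 (5); swap ⇒ 1 6 7 10 8 3 11 4 2 9 5
j stops at 8 (2), i stops at 1 (6); swap ⇒ 1 2 7 10 8 3 11 4 6 9 5
j stops at 7 (4), i stops at 2 (7); swap ⇒ 1 2 4 10 8 3 11 7 6 9 5
j stops at 5 (3), i stops at 3 (10); swap ⇒ 1 2 4 3 8 10 11 7 6 9 5
j stops at 3, i stops at 4; i≥j ⇒ return 3. nums=1 2 4 3 8 10 11 7 6 9 5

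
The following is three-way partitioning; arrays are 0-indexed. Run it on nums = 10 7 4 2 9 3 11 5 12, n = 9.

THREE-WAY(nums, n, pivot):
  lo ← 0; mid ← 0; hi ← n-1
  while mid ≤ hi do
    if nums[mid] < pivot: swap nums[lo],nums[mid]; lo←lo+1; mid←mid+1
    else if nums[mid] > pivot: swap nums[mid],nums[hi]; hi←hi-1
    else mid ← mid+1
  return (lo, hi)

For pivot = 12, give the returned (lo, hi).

(8, 8)

pivot = 12; lo=0, mid=0, hi=8
nums[mid]=10<12: swap nums[0],nums[0]; lo=1,mid=1 → 10 7 4 2 9 3 11 5 12
nums[mid]=7<12: swap nums[1],nums[1]; lo=2,mid=2 → 10 7 4 2 9 3 11 5 12
nums[mid]=4<12: swap nums[2],nums[2]; lo=3,mid=3 → 10 7 4 2 9 3 11 5 12
nums[mid]=2<12: swap nums[3],nums[3]; lo=4,mid=4 → 10 7 4 2 9 3 11 5 12
nums[mid]=9<12: swap nums[4],nums[4]; lo=5,mid=5 → 10 7 4 2 9 3 11 5 12
nums[mid]=3<12: swap nums[5],nums[5]; lo=6,mid=6 → 10 7 4 2 9 3 11 5 12
nums[mid]=11<12: swap nums[6],nums[6]; lo=7,mid=7 → 10 7 4 2 9 3 11 5 12
nums[mid]=5<12: swap nums[7],nums[7]; lo=8,mid=8 → 10 7 4 2 9 3 11 5 12
nums[mid]=12=12: mid=9
end: lo=8, hi=8; nums = 10 7 4 2 9 3 11 5 12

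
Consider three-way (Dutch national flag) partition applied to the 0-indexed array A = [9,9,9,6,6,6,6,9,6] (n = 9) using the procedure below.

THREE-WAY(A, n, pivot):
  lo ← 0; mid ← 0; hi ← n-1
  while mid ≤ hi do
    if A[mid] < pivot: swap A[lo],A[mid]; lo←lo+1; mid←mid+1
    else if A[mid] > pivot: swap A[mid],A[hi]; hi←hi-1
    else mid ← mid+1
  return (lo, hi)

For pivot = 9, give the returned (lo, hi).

(5, 8)

lo=0 mid=0 hi=8
9=9: mid=1
9=9: mid=2
9=9: mid=3
6<9: swap(0,3), lo=1 mid=4 ⇒ [6,9,9,9,6,6,6,9,6]
6<9: swap(1,4), lo=2 mid=5 ⇒ [6,6,9,9,9,6,6,9,6]
6<9: swap(2,5), lo=3 mid=6 ⇒ [6,6,6,9,9,9,6,9,6]
6<9: swap(3,6), lo=4 mid=7 ⇒ [6,6,6,6,9,9,9,9,6]
9=9: mid=8
6<9: swap(4,8), lo=5 mid=9 ⇒ [6,6,6,6,6,9,9,9,9]
done. lo=5 hi=8; A=[6,6,6,6,6,9,9,9,9]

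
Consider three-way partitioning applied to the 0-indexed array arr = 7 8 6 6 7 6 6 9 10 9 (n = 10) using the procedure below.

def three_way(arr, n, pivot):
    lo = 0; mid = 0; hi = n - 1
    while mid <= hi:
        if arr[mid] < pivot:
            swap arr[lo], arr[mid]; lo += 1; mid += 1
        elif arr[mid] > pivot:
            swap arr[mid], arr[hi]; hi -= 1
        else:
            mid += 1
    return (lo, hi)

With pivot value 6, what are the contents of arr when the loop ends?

pivot = 6; lo=0, mid=0, hi=9
arr[mid]=7>6: swap arr[0],arr[9]; hi=8 → 9 8 6 6 7 6 6 9 10 7
arr[mid]=9>6: swap arr[0],arr[8]; hi=7 → 10 8 6 6 7 6 6 9 9 7
arr[mid]=10>6: swap arr[0],arr[7]; hi=6 → 9 8 6 6 7 6 6 10 9 7
arr[mid]=9>6: swap arr[0],arr[6]; hi=5 → 6 8 6 6 7 6 9 10 9 7
arr[mid]=6=6: mid=1
arr[mid]=8>6: swap arr[1],arr[5]; hi=4 → 6 6 6 6 7 8 9 10 9 7
arr[mid]=6=6: mid=2
arr[mid]=6=6: mid=3
arr[mid]=6=6: mid=4
arr[mid]=7>6: swap arr[4],arr[4]; hi=3 → 6 6 6 6 7 8 9 10 9 7
end: lo=0, hi=3; arr = 6 6 6 6 7 8 9 10 9 7

6 6 6 6 7 8 9 10 9 7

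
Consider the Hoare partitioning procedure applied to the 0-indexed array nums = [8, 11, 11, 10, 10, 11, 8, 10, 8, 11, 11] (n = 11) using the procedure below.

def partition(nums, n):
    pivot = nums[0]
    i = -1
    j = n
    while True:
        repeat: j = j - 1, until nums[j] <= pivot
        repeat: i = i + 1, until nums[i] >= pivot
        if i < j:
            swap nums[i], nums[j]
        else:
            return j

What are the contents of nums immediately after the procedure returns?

[8, 8, 11, 10, 10, 11, 11, 10, 8, 11, 11]

pivot=8
j stops at 8 (8), i stops at 0 (8); swap ⇒ [8, 11, 11, 10, 10, 11, 8, 10, 8, 11, 11]
j stops at 6 (8), i stops at 1 (11); swap ⇒ [8, 8, 11, 10, 10, 11, 11, 10, 8, 11, 11]
j stops at 1, i stops at 2; i≥j ⇒ return 1. nums=[8, 8, 11, 10, 10, 11, 11, 10, 8, 11, 11]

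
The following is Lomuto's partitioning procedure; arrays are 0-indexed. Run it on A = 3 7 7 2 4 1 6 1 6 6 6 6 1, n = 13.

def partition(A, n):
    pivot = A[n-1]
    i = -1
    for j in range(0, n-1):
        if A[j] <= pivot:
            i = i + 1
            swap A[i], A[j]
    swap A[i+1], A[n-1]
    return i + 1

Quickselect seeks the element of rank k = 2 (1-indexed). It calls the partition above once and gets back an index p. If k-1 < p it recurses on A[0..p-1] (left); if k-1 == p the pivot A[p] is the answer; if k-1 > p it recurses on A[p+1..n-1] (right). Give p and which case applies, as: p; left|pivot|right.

2; left

pivot = A[12] = 1; i = -1
j=0: A[0]=3 > 1 → no swap
j=1: A[1]=7 > 1 → no swap
j=2: A[2]=7 > 1 → no swap
j=3: A[3]=2 > 1 → no swap
j=4: A[4]=4 > 1 → no swap
j=5: A[5]=1 ≤ 1 → i=0, swap A[0],A[5] → 1 7 7 2 4 3 6 1 6 6 6 6 1
j=6: A[6]=6 > 1 → no swap
j=7: A[7]=1 ≤ 1 → i=1, swap A[1],A[7] → 1 1 7 2 4 3 6 7 6 6 6 6 1
j=8: A[8]=6 > 1 → no swap
j=9: A[9]=6 > 1 → no swap
j=10: A[10]=6 > 1 → no swap
j=11: A[11]=6 > 1 → no swap
final swap A[2],A[12] → 1 1 1 2 4 3 6 7 6 6 6 6 7; return 2
p = 2; k-1 = 1 < 2 ⇒ left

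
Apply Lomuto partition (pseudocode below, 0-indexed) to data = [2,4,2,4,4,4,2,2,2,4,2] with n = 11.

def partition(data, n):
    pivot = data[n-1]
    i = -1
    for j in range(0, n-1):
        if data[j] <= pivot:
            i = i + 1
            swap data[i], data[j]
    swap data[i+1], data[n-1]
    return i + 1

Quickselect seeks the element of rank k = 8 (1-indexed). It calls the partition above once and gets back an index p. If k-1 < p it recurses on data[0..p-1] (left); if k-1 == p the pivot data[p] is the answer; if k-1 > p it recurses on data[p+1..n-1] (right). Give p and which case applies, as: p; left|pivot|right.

5; right

pivot = data[10] = 2; i = -1
j=0: data[0]=2 ≤ 2 → i=0, swap data[0],data[0] (no change) → [2,4,2,4,4,4,2,2,2,4,2]
j=1: data[1]=4 > 2 → no swap
j=2: data[2]=2 ≤ 2 → i=1, swap data[1],data[2] → [2,2,4,4,4,4,2,2,2,4,2]
j=3: data[3]=4 > 2 → no swap
j=4: data[4]=4 > 2 → no swap
j=5: data[5]=4 > 2 → no swap
j=6: data[6]=2 ≤ 2 → i=2, swap data[2],data[6] → [2,2,2,4,4,4,4,2,2,4,2]
j=7: data[7]=2 ≤ 2 → i=3, swap data[3],data[7] → [2,2,2,2,4,4,4,4,2,4,2]
j=8: data[8]=2 ≤ 2 → i=4, swap data[4],data[8] → [2,2,2,2,2,4,4,4,4,4,2]
j=9: data[9]=4 > 2 → no swap
final swap data[5],data[10] → [2,2,2,2,2,2,4,4,4,4,4]; return 5
p = 5; k-1 = 7 > 5 ⇒ right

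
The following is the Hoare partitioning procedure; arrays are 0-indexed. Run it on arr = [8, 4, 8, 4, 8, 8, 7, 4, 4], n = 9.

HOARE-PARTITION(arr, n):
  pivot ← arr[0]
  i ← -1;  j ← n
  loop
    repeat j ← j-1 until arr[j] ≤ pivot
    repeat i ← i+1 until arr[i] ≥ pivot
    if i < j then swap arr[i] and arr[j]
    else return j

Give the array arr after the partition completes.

[4, 4, 4, 4, 7, 8, 8, 8, 8]

pivot=8
j stops at 8 (4), i stops at 0 (8); swap ⇒ [4, 4, 8, 4, 8, 8, 7, 4, 8]
j stops at 7 (4), i stops at 2 (8); swap ⇒ [4, 4, 4, 4, 8, 8, 7, 8, 8]
j stops at 6 (7), i stops at 4 (8); swap ⇒ [4, 4, 4, 4, 7, 8, 8, 8, 8]
j stops at 5, i stops at 5; i≥j ⇒ return 5. arr=[4, 4, 4, 4, 7, 8, 8, 8, 8]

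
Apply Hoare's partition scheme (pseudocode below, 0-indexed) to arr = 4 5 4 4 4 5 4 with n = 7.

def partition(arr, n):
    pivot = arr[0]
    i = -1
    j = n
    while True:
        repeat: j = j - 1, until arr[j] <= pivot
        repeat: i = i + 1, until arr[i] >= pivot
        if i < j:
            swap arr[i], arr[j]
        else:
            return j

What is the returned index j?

2

pivot=4
j stops at 6 (4), i stops at 0 (4); swap ⇒ 4 5 4 4 4 5 4
j stops at 4 (4), i stops at 1 (5); swap ⇒ 4 4 4 4 5 5 4
j stops at 3 (4), i stops at 2 (4); swap ⇒ 4 4 4 4 5 5 4
j stops at 2, i stops at 3; i≥j ⇒ return 2. arr=4 4 4 4 5 5 4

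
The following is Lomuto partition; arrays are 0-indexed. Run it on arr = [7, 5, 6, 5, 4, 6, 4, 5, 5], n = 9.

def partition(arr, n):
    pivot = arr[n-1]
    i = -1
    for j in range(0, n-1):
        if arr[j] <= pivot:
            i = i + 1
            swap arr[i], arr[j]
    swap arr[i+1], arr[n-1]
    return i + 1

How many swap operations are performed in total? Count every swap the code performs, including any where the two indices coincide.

pivot=5, i=-1
j=0: 7>5, skip
j=1: 5≤5, i=0, swap(0,1) ⇒ [5, 7, 6, 5, 4, 6, 4, 5, 5]
j=2: 6>5, skip
j=3: 5≤5, i=1, swap(1,3) ⇒ [5, 5, 6, 7, 4, 6, 4, 5, 5]
j=4: 4≤5, i=2, swap(2,4) ⇒ [5, 5, 4, 7, 6, 6, 4, 5, 5]
j=5: 6>5, skip
j=6: 4≤5, i=3, swap(3,6) ⇒ [5, 5, 4, 4, 6, 6, 7, 5, 5]
j=7: 5≤5, i=4, swap(4,7) ⇒ [5, 5, 4, 4, 5, 6, 7, 6, 5]
swap(5,8) ⇒ [5, 5, 4, 4, 5, 5, 7, 6, 6]; return 5

6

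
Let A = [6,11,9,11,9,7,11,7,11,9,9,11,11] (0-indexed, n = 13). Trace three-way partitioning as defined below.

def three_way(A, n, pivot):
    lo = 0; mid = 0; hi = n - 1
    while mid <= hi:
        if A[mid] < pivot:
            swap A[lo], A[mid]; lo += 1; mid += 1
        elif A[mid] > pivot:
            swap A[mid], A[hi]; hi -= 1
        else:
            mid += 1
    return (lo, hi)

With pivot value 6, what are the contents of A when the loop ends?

pivot = 6; lo=0, mid=0, hi=12
A[mid]=6=6: mid=1
A[mid]=11>6: swap A[1],A[12]; hi=11 → [6,11,9,11,9,7,11,7,11,9,9,11,11]
A[mid]=11>6: swap A[1],A[11]; hi=10 → [6,11,9,11,9,7,11,7,11,9,9,11,11]
A[mid]=11>6: swap A[1],A[10]; hi=9 → [6,9,9,11,9,7,11,7,11,9,11,11,11]
A[mid]=9>6: swap A[1],A[9]; hi=8 → [6,9,9,11,9,7,11,7,11,9,11,11,11]
A[mid]=9>6: swap A[1],A[8]; hi=7 → [6,11,9,11,9,7,11,7,9,9,11,11,11]
A[mid]=11>6: swap A[1],A[7]; hi=6 → [6,7,9,11,9,7,11,11,9,9,11,11,11]
A[mid]=7>6: swap A[1],A[6]; hi=5 → [6,11,9,11,9,7,7,11,9,9,11,11,11]
A[mid]=11>6: swap A[1],A[5]; hi=4 → [6,7,9,11,9,11,7,11,9,9,11,11,11]
A[mid]=7>6: swap A[1],A[4]; hi=3 → [6,9,9,11,7,11,7,11,9,9,11,11,11]
A[mid]=9>6: swap A[1],A[3]; hi=2 → [6,11,9,9,7,11,7,11,9,9,11,11,11]
A[mid]=11>6: swap A[1],A[2]; hi=1 → [6,9,11,9,7,11,7,11,9,9,11,11,11]
A[mid]=9>6: swap A[1],A[1]; hi=0 → [6,9,11,9,7,11,7,11,9,9,11,11,11]
end: lo=0, hi=0; A = [6,9,11,9,7,11,7,11,9,9,11,11,11]

[6,9,11,9,7,11,7,11,9,9,11,11,11]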